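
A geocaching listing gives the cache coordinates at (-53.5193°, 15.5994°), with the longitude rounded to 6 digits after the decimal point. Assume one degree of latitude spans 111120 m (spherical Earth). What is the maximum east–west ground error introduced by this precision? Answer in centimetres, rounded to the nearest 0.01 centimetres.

3.30 centimetres

Rounding to 6 decimal places leaves the longitude within ±5e-07° of the true value.
At latitude 53.5193° a degree of longitude spans 111120 m × cos 53.5193° = 111120 × 0.5946 ≈ 66066.6 m.
Maximum E–W displacement: 5e-07 × 66066.6 = 0.0330333 m.
That is 0.0330333 m = 3.3033 cm.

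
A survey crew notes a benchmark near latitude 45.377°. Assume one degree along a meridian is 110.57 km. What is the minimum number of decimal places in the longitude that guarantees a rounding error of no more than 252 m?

At 45.377° one degree of longitude covers 110570 × cos 45.377° ≈ 110570 × 0.7024 ≈ 77668.7 m.
N decimal places → at most half a unit in the last place, 0.5 × 10⁻ᴺ° = 77668.7/2 × 10⁻ᴺ m.
Setting 38834.3 × 10⁻ᴺ ≤ 252 gives 10ᴺ ≥ 154.1, i.e. N ≥ 2.19.
N = 2 would give 388 m (too coarse); N = 3 gives 38.8 m ≤ 252 m.

3 decimal places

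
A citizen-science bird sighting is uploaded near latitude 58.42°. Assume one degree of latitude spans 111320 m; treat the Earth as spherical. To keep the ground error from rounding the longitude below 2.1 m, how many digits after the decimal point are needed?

5 decimal places

At 58.42° one degree of longitude covers 111320 × cos 58.42° ≈ 111320 × 0.5237 ≈ 58297 m.
N decimal places → at most half a unit in the last place, 0.5 × 10⁻ᴺ° = 58297/2 × 10⁻ᴺ m.
Need 0.5 × 58297 × 10⁻ᴺ ≤ 2.1 → 10⁻ᴺ ≤ 7.204e-05, so N ≥ 4.14.
So 5 decimal places suffice (0.291 m); 4 would allow up to 2.91 m.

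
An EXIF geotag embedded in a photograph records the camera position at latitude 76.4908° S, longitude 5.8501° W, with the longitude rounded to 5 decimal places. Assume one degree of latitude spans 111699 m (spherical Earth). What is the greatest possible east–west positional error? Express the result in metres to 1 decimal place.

Rounding to 5 decimal places leaves the longitude within ±5e-06° of the true value.
One degree of longitude at 76.4908° is 111699 × cos 76.4908° ≈ 111699 × 0.2336 = 26093.1 m.
So at most 5e-06° × 26093.1 ≈ 0.130465 m east–west.

0.1 metres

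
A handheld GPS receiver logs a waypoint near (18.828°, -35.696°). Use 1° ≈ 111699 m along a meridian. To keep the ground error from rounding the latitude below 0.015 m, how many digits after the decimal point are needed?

7

One degree of latitude covers 111699 m.
N decimal places → at most half a unit in the last place, 0.5 × 10⁻ᴺ° = 111699/2 × 10⁻ᴺ m.
Setting 55849.5 × 10⁻ᴺ ≤ 0.015 gives 10ᴺ ≥ 3.723e+06, i.e. N ≥ 6.57.
At 6 places the error can reach 0.0558 m, but 7 places keeps it to 0.00558 m.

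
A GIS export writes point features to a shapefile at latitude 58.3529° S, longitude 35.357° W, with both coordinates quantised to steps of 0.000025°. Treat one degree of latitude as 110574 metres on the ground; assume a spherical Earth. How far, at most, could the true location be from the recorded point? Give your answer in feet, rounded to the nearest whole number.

With a 0.000025° grid the true value lies within half a step, ±0.000025°/2 = ±1.25e-05°, of the stored one.
N–S: 1.25e-05° × 110574 m/° = 1.38218 m.
Longitude error → 1.25e-05 × 110574 × cos 58.3529° = 1.25e-05 × 110574 × 0.5247 ≈ 0.725208 m.
The two errors are perpendicular, so the maximum displacement is √(1.38218² + 0.725208²) ≈ 1.56088 m.
Converting: 1.56088 m × 3.2808 ft/m ≈ 5.121 ft.

5 feet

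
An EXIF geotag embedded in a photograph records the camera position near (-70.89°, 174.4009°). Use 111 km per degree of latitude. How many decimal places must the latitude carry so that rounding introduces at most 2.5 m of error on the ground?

5 decimal places

One degree of latitude covers 111000 m.
N decimal places → at most half a unit in the last place, 0.5 × 10⁻ᴺ° = 111000/2 × 10⁻ᴺ m.
Setting 55500 × 10⁻ᴺ ≤ 2.5 gives 10ᴺ ≥ 2.22e+04, i.e. N ≥ 4.35.
So 5 decimal places suffice (0.555 m); 4 would allow up to 5.55 m.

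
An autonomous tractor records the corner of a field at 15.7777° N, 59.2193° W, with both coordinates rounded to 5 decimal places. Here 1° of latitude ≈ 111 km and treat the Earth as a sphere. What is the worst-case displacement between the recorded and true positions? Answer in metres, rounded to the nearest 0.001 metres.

0.770 metres

Rounding to 5 decimal places leaves each coordinate within ±5e-06° of the true value.
North–south component: 5e-06° × 111000 = 0.555 m.
E–W at 15.7777°: 5e-06° × 111000 × cos 15.7777° = 5e-06 × 111000 × 0.9623 ≈ 0.53409 m.
Combining orthogonally: (0.555² + 0.53409²)^½ ≈ 0.770245 m.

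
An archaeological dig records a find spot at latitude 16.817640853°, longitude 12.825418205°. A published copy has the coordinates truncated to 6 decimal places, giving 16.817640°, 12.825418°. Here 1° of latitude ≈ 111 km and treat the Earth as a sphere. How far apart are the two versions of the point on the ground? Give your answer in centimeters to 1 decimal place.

The latitude changed by +0.000000853° and the longitude by +0.000000205°.
North–south shift: 0.000000853 × 111000 = 0.094683 m.
East–west at this latitude: 0.000000205° × 111000 × cos 16.8176° ≈ 0.000000205 × 106253 = 0.0217818 m.
Hypotenuse of the two orthogonal shifts: √(0.094683² + 0.0217818²) = 0.0971561 m.
That is 0.0971561 m = 9.7156 cm.

9.7 centimeters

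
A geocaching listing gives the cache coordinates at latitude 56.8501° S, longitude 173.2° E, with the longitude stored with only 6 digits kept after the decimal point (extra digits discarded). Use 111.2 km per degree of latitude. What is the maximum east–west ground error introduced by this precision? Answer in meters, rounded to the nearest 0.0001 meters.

0.0608 meters

Truncating at 6 decimal places can drop up to a full unit in the last place, so the longitude may be off by as much as 1e-06°.
At latitude 56.8501° a degree of longitude spans 111200 m × cos 56.8501° = 111200 × 0.5468 ≈ 60807.6 m.
Maximum E–W displacement: 1e-06 × 60807.6 = 0.0608076 m.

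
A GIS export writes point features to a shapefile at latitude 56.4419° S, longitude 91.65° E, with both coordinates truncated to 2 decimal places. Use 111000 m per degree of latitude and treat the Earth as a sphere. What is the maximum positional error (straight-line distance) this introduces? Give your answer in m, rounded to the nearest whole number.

1268 m

Truncating at 2 decimal places can drop up to a full unit in the last place, so each coordinate may be off by as much as 0.01°.
N–S: 0.01° × 111000 m/° = 1110 m.
East–west component at 56.4419°: 0.01° × 111000 × cos 56.4419° ≈ 0.01 × 61358.8 ≈ 613.588 m.
Combining orthogonally: (1110² + 613.588²)^½ ≈ 1268.3 m.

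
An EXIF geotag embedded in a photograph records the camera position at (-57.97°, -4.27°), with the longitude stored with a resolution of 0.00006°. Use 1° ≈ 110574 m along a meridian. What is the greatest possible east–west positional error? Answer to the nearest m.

With a 0.00006° grid the true value lies within half a step, ±0.00006°/2 = ±3e-05°, of the stored one.
Parallels shrink by cos φ, so at 57.97° a degree of longitude is 110574 × 0.5304 ≈ 58644.4 m.
So at most 3e-05° × 58644.4 ≈ 1.75933 m east–west.

2 m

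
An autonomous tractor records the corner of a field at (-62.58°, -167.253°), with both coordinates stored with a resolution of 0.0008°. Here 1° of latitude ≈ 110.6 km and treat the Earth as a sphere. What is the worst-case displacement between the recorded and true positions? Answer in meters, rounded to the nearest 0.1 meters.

With a 0.0008° grid the true value lies within half a step, ±0.0008°/2 = ±0.0004°, of the stored one.
Latitude error → 0.0004 × 110600 = 44.24 m along the meridian.
E–W at 62.58°: 0.0004° × 110600 × cos 62.58° = 0.0004 × 110600 × 0.4605 ≈ 20.3729 m.
The two errors are perpendicular, so the maximum displacement is √(44.24² + 20.3729²) ≈ 48.7056 m.

48.7 meters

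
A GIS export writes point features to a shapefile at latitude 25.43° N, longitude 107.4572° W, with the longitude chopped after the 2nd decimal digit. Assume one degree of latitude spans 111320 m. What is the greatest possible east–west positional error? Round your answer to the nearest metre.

1005 metres

Truncating at 2 decimal places can drop up to a full unit in the last place, so the longitude may be off by as much as 0.01°.
At latitude 25.43° a degree of longitude spans 111320 m × cos 25.43° = 111320 × 0.9031 ≈ 100534 m.
Maximum E–W displacement: 0.01 × 100534 = 1005.34 m.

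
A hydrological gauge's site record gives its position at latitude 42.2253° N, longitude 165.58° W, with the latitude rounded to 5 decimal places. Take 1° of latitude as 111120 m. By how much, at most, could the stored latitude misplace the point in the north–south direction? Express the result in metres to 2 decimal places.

Rounding to 5 decimal places leaves the latitude within ±5e-06° of the true value.
Along the meridian that is 5e-06° × 111120 m/° = 0.5556 m.

0.56 metres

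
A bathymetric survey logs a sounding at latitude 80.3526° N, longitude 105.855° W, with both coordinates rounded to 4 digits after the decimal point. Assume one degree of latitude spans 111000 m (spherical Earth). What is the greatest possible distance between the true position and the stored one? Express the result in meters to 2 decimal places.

5.63 meters

Rounding to 4 decimal places leaves each coordinate within ±5e-05° of the true value.
North–south component: 5e-05° × 111000 = 5.55 m.
E–W at 80.3526°: 5e-05° × 111000 × cos 80.3526° = 5e-05 × 111000 × 0.1676 ≈ 0.930093 m.
Combining orthogonally: (5.55² + 0.930093²)^½ ≈ 5.62739 m.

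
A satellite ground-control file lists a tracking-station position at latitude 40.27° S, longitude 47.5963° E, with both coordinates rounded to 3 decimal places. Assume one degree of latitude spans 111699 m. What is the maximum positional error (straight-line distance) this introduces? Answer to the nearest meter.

70 meters

Rounding to 3 decimal places leaves each coordinate within ±0.0005° of the true value.
North–south component: 0.0005° × 111699 = 55.8495 m.
E–W at 40.27°: 0.0005° × 111699 × cos 40.27° = 0.0005 × 111699 × 0.7630 ≈ 42.6136 m.
Combining orthogonally: (55.8495² + 42.6136²)^½ ≈ 70.2501 m.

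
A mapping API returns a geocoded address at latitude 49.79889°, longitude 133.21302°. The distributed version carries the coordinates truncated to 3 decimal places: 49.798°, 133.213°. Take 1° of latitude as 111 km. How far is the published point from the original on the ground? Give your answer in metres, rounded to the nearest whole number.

99 metres

Δlat = 49.79889 − 49.798 = +0.00089°; Δlon = 133.21302 − 133.213 = +0.00002°.
North–south shift: 0.00089 × 111000 = 98.79 m.
East–west at this latitude: 0.00002° × 111000 × cos 49.798° ≈ 0.00002 × 71648.8 = 1.43298 m.
Distance: √(98.79² + 1.43298²) ≈ 98.8004 m.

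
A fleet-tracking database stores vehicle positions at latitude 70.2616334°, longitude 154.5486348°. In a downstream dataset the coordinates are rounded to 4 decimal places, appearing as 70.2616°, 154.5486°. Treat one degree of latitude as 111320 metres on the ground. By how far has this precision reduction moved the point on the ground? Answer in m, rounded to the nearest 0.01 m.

Δlat = 70.2616334 − 70.2616 = +0.0000334°; Δlon = 154.5486348 − 154.5486 = +0.0000348°.
North–south shift: 0.0000334 × 111320 = 3.71809 m.
E–W at 70.2616°: 0.0000348° × 111320 × cos 70.2616° = 0.0000348 × 111320 × 0.3377 ≈ 1.30833 m.
Hypotenuse of the two orthogonal shifts: √(3.71809² + 1.30833²) = 3.94156 m.

3.94 m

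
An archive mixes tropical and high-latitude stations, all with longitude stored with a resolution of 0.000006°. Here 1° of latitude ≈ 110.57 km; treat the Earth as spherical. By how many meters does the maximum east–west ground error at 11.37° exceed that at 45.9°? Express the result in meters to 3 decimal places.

0.094 meters

With a 0.000006° grid the true value lies within half a step, ±0.000006°/2 = ±3e-06°, of the stored one.
At 11.37°: 3e-06° × 110570 × cos 11.37° = 3e-06 × 110570 × 0.9804 ≈ 0.3252 m.
At 45.9°: 3e-06° × 110570 × cos 45.9° = 3e-06 × 110570 × 0.6959 ≈ 0.23084 m.
Difference: 0.3252 − 0.23084 = 0.094359 m.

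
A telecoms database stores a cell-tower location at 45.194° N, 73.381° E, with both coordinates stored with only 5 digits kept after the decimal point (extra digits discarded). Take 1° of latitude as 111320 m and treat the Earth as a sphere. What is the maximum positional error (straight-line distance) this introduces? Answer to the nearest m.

1 m

Truncating at 5 decimal places can drop up to a full unit in the last place, so each coordinate may be off by as much as 1e-05°.
Latitude error → 1e-05 × 111320 = 1.1132 m along the meridian.
E–W at 45.194°: 1e-05° × 111320 × cos 45.194° = 1e-05 × 111320 × 0.7047 ≈ 0.784482 m.
Worst case both components are at the extreme and orthogonal: √(1.1132² + 0.784482²) ≈ 1.36185 m.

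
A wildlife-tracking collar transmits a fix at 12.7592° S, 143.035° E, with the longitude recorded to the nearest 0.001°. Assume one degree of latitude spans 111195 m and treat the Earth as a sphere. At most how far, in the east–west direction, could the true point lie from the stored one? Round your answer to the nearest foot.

Rounding to 3 decimal places leaves the longitude within ±0.0005° of the true value.
At latitude 12.7592° a degree of longitude spans 111195 m × cos 12.7592° = 111195 × 0.9753 ≈ 108449 m.
Maximum E–W displacement: 0.0005 × 108449 = 54.2246 m.
Converting: 54.2246 m × 3.2808 ft/m ≈ 177.9 ft.

178 feet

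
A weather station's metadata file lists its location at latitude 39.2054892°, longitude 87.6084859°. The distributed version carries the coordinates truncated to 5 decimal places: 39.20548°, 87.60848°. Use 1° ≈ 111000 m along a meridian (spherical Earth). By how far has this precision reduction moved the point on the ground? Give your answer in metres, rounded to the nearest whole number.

The latitude changed by +0.0000092° and the longitude by +0.0000059°.
N–S: 0.0000092° × 111000 m/° = 1.0212 m.
E–W at 39.2055°: 0.0000059° × 111000 × cos 39.2055° = 0.0000059 × 111000 × 0.7749 ≈ 0.507472 m.
Combined displacement = (1.0212² + 0.507472²)^½ ≈ 1.14034 m.

1 metres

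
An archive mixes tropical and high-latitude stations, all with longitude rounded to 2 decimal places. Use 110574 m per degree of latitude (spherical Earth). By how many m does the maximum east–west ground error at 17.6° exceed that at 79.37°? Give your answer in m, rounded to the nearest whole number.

425 m

Rounding to 2 decimal places leaves the longitude within ±0.005° of the true value.
At 17.6°: 0.005° × 110574 × cos 17.6° = 0.005 × 110574 × 0.9532 ≈ 526.99 m.
At 79.37°: 0.005° × 110574 × cos 79.37° = 0.005 × 110574 × 0.1845 ≈ 101.99 m.
So the lower-latitude error exceeds the higher by 526.99 − 101.99 = 425 m.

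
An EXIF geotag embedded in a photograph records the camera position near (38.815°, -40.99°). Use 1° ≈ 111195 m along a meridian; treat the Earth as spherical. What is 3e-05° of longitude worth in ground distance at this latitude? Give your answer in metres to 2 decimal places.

2.60 metres

One degree of longitude here spans 111195 × cos 38.815° = 111195 × 0.7792 ≈ 86640.2 m; 3e-05° of that is 2.59921 m.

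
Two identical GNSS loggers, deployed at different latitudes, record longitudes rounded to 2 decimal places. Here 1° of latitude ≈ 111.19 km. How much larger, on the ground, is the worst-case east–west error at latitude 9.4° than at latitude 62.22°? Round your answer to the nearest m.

Rounding to 2 decimal places leaves the longitude within ±0.005° of the true value.
Error at 9.4° = 0.005° × 111190 × cos 9.4° ≈ 555.95 × 0.9866 = 548.48 m.
Error at 62.22° = 0.005° × 111190 × cos 62.22° ≈ 555.95 × 0.4661 = 259.12 m.
Difference: 548.48 − 259.12 = 289.37 m.

289 m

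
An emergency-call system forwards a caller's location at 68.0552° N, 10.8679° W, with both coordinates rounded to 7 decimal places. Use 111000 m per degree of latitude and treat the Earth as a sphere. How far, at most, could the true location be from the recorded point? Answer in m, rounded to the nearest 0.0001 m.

0.0059 m

Rounding to 7 decimal places leaves each coordinate within ±5e-08° of the true value.
N–S: 5e-08° × 111000 m/° = 0.00555 m.
Longitude error → 5e-08 × 111000 × cos 68.0552° = 5e-08 × 111000 × 0.3737 ≈ 0.00207411 m.
The two errors are perpendicular, so the maximum displacement is √(0.00555² + 0.00207411²) ≈ 0.0059249 m.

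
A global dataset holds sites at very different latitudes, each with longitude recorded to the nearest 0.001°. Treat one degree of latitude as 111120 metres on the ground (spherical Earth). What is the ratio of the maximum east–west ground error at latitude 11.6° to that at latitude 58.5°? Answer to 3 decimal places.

1.875

Rounding to 3 decimal places leaves the longitude within ±0.0005° of the true value.
At 11.6°: 0.0005° × 111120 × cos 11.6° = 0.0005 × 111120 × 0.9796 ≈ 54.425 m.
At 58.5°: 0.0005° × 111120 × cos 58.5° = 0.0005 × 111120 × 0.5225 ≈ 29.03 m.
The ratio reduces to cos 11.6° / cos 58.5° = 0.9796/0.5225 ≈ 1.8748.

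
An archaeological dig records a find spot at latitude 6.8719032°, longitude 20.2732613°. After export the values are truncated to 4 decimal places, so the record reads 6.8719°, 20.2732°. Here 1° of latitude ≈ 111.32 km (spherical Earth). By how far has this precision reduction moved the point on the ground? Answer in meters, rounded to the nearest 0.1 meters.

The latitude changed by +0.0000032° and the longitude by +0.0000613°.
North–south shift: 0.0000032 × 111320 = 0.356224 m.
E–W at 6.8719°: 0.0000613° × 111320 × cos 6.8719° = 0.0000613 × 111320 × 0.9928 ≈ 6.77489 m.
Distance: √(0.356224² + 6.77489²) ≈ 6.78425 m.

6.8 meters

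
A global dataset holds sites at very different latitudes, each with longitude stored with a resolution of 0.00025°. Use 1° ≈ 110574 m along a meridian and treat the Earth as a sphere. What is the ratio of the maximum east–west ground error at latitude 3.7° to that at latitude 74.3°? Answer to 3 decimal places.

3.688

With a 0.00025° grid the true value lies within half a step, ±0.00025°/2 = ±0.000125°, of the stored one.
Error at 3.7° = 0.000125° × 110574 × cos 3.7° ≈ 13.822 × 0.9979 = 13.793 m.
At 74.3°: 0.000125° × 110574 × cos 74.3° = 0.000125 × 110574 × 0.2706 ≈ 3.7402 m.
The ratio reduces to cos 3.7° / cos 74.3° = 0.9979/0.2706 ≈ 3.6878.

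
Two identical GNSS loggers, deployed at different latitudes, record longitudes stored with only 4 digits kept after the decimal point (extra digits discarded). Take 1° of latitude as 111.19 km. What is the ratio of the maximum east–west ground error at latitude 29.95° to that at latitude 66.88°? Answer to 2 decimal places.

Truncating at 4 decimal places can drop up to a full unit in the last place, so the longitude may be off by as much as 0.0001°.
At 29.95°: 0.0001° × 111190 × cos 29.95° = 0.0001 × 111190 × 0.8665 ≈ 9.6342 m.
At 66.88°: 0.0001° × 111190 × cos 66.88° = 0.0001 × 111190 × 0.3927 ≈ 4.366 m.
The ratio reduces to cos 29.95° / cos 66.88° = 0.8665/0.3927 ≈ 2.2067.

2.21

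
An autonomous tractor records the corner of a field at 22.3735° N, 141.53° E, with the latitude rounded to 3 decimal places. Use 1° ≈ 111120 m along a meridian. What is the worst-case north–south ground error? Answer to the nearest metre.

56 metres

Rounding to 3 decimal places leaves the latitude within ±0.0005° of the true value.
North–south distance: 0.0005° × 111120 m/° = 55.56 m.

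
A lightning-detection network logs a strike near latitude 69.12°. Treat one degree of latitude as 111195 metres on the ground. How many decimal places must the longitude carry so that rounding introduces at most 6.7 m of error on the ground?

4

At 69.12° one degree of longitude covers 111195 × cos 69.12° ≈ 111195 × 0.3564 ≈ 39631.2 m.
N decimal places → at most half a unit in the last place, 0.5 × 10⁻ᴺ° = 39631.2/2 × 10⁻ᴺ m.
Need 0.5 × 39631.2 × 10⁻ᴺ ≤ 6.7 → 10⁻ᴺ ≤ 3.381e-04, so N ≥ 3.47.
At 3 places the error can reach 19.8 m, but 4 places keeps it to 1.98 m.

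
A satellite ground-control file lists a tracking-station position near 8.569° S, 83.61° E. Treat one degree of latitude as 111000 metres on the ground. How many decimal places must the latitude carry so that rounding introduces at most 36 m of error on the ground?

One degree of latitude covers 111000 m.
N decimal places → at most half a unit in the last place, 0.5 × 10⁻ᴺ° = 111000/2 × 10⁻ᴺ m.
Need 0.5 × 111000 × 10⁻ᴺ ≤ 36 → 10⁻ᴺ ≤ 6.486e-04, so N ≥ 3.19.
So 4 decimal places suffice (5.55 m); 3 would allow up to 55.5 m.

4 decimal places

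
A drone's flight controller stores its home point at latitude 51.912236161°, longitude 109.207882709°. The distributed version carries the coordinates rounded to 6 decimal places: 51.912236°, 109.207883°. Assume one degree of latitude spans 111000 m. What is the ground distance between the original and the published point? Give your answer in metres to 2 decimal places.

0.03 metres

Δlat = 51.912236161 − 51.912236 = +0.000000161°; Δlon = 109.207882709 − 109.207883 = -0.000000291°.
North–south shift: 0.000000161 × 111000 = 0.017871 m.
East–west at this latitude: -0.000000291° × 111000 × cos 51.9122° ≈ -0.000000291 × 68472.3 = -0.0199254 m.
Distance: √(0.017871² + 0.0199254²) ≈ 0.0267656 m.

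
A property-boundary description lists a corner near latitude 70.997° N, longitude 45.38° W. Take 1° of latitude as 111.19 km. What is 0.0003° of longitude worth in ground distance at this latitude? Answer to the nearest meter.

At 70.997° a degree of longitude is 111190 × cos 70.997° ≈ 36205.4 m, so 0.0003° corresponds to 10.8616 m.

11 meters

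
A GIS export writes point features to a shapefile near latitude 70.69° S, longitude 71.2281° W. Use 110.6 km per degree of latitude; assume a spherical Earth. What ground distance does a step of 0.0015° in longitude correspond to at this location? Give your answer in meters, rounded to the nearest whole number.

55 meters

0.0015° of longitude at 70.69° is 0.0015 × 110600 × cos 70.69° ≈ 0.0015 × 36573.1 = 54.8597 m.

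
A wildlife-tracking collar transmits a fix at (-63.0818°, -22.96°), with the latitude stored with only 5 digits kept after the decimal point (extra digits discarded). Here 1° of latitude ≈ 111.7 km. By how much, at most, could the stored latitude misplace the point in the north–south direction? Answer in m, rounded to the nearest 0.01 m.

1.12 m

Truncating at 5 decimal places can drop up to a full unit in the last place, so the latitude may be off by as much as 1e-05°.
North–south distance: 1e-05° × 111700 m/° = 1.117 m.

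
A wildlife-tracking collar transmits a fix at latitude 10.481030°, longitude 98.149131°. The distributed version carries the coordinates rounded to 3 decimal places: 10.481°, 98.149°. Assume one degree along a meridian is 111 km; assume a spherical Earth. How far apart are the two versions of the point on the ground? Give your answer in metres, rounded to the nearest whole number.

15 metres

The latitude changed by +0.000030° and the longitude by +0.000131°.
North–south shift: 0.000030 × 111000 = 3.33 m.
East–west at this latitude: 0.000131° × 111000 × cos 10.481° ≈ 0.000131 × 109148 = 14.2984 m.
Combined displacement = (3.33² + 14.2984²)^½ ≈ 14.681 m.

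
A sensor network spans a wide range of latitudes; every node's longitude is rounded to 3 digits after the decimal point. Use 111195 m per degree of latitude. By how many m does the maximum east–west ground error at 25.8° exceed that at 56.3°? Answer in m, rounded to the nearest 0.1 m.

19.2 m

Rounding to 3 decimal places leaves the longitude within ±0.0005° of the true value.
Error at 25.8° = 0.0005° × 111195 × cos 25.8° ≈ 55.598 × 0.9003 = 50.055 m.
Error at 56.3° = 0.0005° × 111195 × cos 56.3° ≈ 55.598 × 0.5548 = 30.848 m.
Difference: 50.055 − 30.848 = 19.208 m.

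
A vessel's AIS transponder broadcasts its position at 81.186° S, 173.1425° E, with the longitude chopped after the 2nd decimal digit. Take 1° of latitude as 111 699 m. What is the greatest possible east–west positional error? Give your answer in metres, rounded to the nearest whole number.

171 metres

Truncating at 2 decimal places can drop up to a full unit in the last place, so the longitude may be off by as much as 0.01°.
One degree of longitude at 81.186° is 111699 × cos 81.186° ≈ 111699 × 0.1532 = 17115.3 m.
So at most 0.01° × 17115.3 ≈ 171.153 m east–west.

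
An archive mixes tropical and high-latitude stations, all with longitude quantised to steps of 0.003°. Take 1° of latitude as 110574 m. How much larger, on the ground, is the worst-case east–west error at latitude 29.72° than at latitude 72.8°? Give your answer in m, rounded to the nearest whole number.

95 m

With a 0.003° grid the true value lies within half a step, ±0.003°/2 = ±0.0015°, of the stored one.
At 29.72°: 0.0015° × 110574 × cos 29.72° = 0.0015 × 110574 × 0.8685 ≈ 144.04 m.
Error at 72.8° = 0.0015° × 110574 × cos 72.8° ≈ 165.86 × 0.2957 = 49.046 m.
Difference: 144.04 − 49.046 = 94.997 m.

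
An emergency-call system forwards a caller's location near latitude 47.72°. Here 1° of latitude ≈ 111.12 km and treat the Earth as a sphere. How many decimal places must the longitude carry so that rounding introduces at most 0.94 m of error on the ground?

At 47.72° one degree of longitude covers 111120 × cos 47.72° ≈ 111120 × 0.6728 ≈ 74756.5 m.
N decimal places → at most half a unit in the last place, 0.5 × 10⁻ᴺ° = 74756.5/2 × 10⁻ᴺ m.
Need 0.5 × 74756.5 × 10⁻ᴺ ≤ 0.94 → 10⁻ᴺ ≤ 2.515e-05, so N ≥ 4.60.
At 4 places the error can reach 3.74 m, but 5 places keeps it to 0.374 m.

5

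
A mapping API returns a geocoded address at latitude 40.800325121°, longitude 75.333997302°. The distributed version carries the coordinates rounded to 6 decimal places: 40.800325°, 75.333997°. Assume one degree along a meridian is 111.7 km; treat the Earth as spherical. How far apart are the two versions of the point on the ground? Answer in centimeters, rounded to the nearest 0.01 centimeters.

2.89 centimeters

The latitude changed by +0.000000121° and the longitude by +0.000000302°.
N–S: 0.000000121° × 111700 m/° = 0.0135157 m.
East–west at this latitude: 0.000000302° × 111700 × cos 40.8003° ≈ 0.000000302 × 84555.9 = 0.0255359 m.
Distance: √(0.0135157² + 0.0255359²) ≈ 0.0288921 m.
That is 0.0288921 m = 2.8892 cm.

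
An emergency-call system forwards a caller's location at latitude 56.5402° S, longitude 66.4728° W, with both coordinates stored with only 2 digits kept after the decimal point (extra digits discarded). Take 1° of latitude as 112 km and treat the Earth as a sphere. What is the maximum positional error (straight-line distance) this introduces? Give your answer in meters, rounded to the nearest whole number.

Truncating at 2 decimal places can drop up to a full unit in the last place, so each coordinate may be off by as much as 0.01°.
N–S: 0.01° × 112000 m/° = 1120 m.
Longitude error → 0.01 × 112000 × cos 56.5402° = 0.01 × 112000 × 0.5514 ≈ 617.514 m.
Combining orthogonally: (1120² + 617.514²)^½ ≈ 1278.95 m.

1279 meters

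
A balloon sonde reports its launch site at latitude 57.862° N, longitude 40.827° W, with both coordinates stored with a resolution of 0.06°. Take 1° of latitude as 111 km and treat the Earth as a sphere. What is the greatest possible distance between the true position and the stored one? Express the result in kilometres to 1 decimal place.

3.8 kilometres

With a 0.06° grid the true value lies within half a step, ±0.06°/2 = ±0.03°, of the stored one.
North–south component: 0.03° × 111000 = 3330 m.
E–W at 57.862°: 0.03° × 111000 × cos 57.862° = 0.03 × 111000 × 0.5320 ≈ 1771.43 m.
The two errors are perpendicular, so the maximum displacement is √(3330² + 1771.43²) ≈ 3771.85 m.
That is 3771.85 m = 3.7719 km.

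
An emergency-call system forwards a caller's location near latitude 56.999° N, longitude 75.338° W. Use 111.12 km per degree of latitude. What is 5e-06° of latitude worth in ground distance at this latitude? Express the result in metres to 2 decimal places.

0.56 metres

Along a meridian 5e-06° is 5e-06 × 111120 = 0.5556 m.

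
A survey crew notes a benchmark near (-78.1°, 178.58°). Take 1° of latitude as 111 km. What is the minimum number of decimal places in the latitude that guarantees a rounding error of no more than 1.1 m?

5

One degree of latitude covers 111000 m.
With N decimal places the half-ulp bound is 0.5·10⁻ᴺ°, or 0.5·10⁻ᴺ × 111000 m on the ground.
Need 0.5 × 111000 × 10⁻ᴺ ≤ 1.1 → 10⁻ᴺ ≤ 1.982e-05, so N ≥ 4.70.
At 4 places the error can reach 5.55 m, but 5 places keeps it to 0.555 m.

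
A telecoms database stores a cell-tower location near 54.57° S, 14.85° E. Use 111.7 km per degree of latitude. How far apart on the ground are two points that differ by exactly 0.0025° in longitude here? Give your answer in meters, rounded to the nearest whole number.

0.0025° of longitude at 54.57° is 0.0025 × 111700 × cos 54.57° ≈ 0.0025 × 64753.4 = 161.883 m.

162 meters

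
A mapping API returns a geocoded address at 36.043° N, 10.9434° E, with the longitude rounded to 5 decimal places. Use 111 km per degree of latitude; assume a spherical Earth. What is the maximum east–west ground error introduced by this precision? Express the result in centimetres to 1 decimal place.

Rounding to 5 decimal places leaves the longitude within ±5e-06° of the true value.
One degree of longitude at 36.043° is 111000 × cos 36.043° ≈ 111000 × 0.8086 = 89751.9 m.
East–west error: 5e-06° × 89751.9 m/° ≈ 0.448759 m.
That is 0.448759 m = 44.876 cm.

44.9 centimetres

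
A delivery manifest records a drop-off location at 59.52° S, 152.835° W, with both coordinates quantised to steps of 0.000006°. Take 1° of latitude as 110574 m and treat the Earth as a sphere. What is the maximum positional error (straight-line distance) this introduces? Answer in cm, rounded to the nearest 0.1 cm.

37.2 cm

With a 0.000006° grid the true value lies within half a step, ±0.000006°/2 = ±3e-06°, of the stored one.
N–S: 3e-06° × 110574 m/° = 0.331722 m.
Longitude error → 3e-06 × 110574 × cos 59.52° = 3e-06 × 110574 × 0.5072 ≈ 0.168262 m.
Worst case both components are at the extreme and orthogonal: √(0.331722² + 0.168262²) ≈ 0.371956 m.
That is 0.371956 m = 37.196 cm.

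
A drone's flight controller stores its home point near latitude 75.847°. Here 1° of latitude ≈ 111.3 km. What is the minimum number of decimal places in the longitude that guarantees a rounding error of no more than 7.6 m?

At 75.847° one degree of longitude covers 111300 × cos 75.847° ≈ 111300 × 0.2445 ≈ 27214.2 m.
With N decimal places the half-ulp bound is 0.5·10⁻ᴺ°, or 0.5·10⁻ᴺ × 27214.2 m on the ground.
Need 0.5 × 27214.2 × 10⁻ᴺ ≤ 7.6 → 10⁻ᴺ ≤ 5.585e-04, so N ≥ 3.25.
So 4 decimal places suffice (1.36 m); 3 would allow up to 13.6 m.

4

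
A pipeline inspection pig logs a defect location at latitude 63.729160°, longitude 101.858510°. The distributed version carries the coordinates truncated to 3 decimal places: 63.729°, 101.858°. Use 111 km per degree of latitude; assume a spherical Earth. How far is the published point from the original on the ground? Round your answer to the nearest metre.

31 metres

The latitude changed by +0.000160° and the longitude by +0.000510°.
N–S: 0.000160° × 111000 m/° = 17.76 m.
East–west at this latitude: 0.000510° × 111000 × cos 63.729° ≈ 0.000510 × 49130.5 = 25.0566 m.
Hypotenuse of the two orthogonal shifts: √(17.76² + 25.0566²) = 30.7124 m.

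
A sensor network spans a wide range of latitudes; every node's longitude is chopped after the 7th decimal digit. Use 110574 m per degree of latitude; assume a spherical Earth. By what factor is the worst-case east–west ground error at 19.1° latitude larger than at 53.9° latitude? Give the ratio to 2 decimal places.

Truncating at 7 decimal places can drop up to a full unit in the last place, so the longitude may be off by as much as 1e-07°.
Error at 19.1° = 1e-07° × 110574 × cos 19.1° ≈ 0.011057 × 0.9449 = 0.010449 m.
At 53.9°: 1e-07° × 110574 × cos 53.9° = 1e-07 × 110574 × 0.5892 ≈ 0.006515 m.
The ratio reduces to cos 19.1° / cos 53.9° = 0.9449/0.5892 ≈ 1.6038.

1.60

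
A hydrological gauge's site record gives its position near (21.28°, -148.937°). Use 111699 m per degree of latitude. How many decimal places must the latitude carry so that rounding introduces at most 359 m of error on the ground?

3 decimal places

One degree of latitude covers 111699 m.
Rounding to N decimal places gives at most 0.5 × 10⁻ᴺ degrees of error, i.e. 0.5 × 10⁻ᴺ × 111699 m.
Need 0.5 × 111699 × 10⁻ᴺ ≤ 359 → 10⁻ᴺ ≤ 6.428e-03, so N ≥ 2.19.
At 2 places the error can reach 558 m, but 3 places keeps it to 55.8 m.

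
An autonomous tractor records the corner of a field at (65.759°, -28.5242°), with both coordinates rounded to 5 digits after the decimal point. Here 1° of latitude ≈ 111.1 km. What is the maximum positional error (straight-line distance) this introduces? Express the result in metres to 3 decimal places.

Rounding to 5 decimal places leaves each coordinate within ±5e-06° of the true value.
North–south component: 5e-06° × 111100 = 0.5555 m.
East–west component at 65.759°: 5e-06° × 111100 × cos 65.759° ≈ 5e-06 × 45615 ≈ 0.228075 m.
Worst case both components are at the extreme and orthogonal: √(0.5555² + 0.228075²) ≈ 0.600498 m.

0.600 metres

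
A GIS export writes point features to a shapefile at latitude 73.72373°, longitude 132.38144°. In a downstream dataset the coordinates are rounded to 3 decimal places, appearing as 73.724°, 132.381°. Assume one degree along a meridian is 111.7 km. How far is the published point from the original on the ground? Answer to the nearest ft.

109 ft

The latitude changed by -0.00027° and the longitude by +0.00044°.
North–south shift: -0.00027 × 111700 = -30.159 m.
E–W at 73.724°: 0.00044° × 111700 × cos 73.724° = 0.00044 × 111700 × 0.2803 ≈ 13.7744 m.
Distance: √(30.159² + 13.7744²) ≈ 33.1557 m.
In feet: 33.1557 m ÷ 0.3048 ≈ 108.78 ft.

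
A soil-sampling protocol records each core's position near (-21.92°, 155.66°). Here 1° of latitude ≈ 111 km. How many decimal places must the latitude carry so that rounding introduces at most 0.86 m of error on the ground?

5 decimal places

One degree of latitude covers 111000 m.
N decimal places → at most half a unit in the last place, 0.5 × 10⁻ᴺ° = 111000/2 × 10⁻ᴺ m.
Need 0.5 × 111000 × 10⁻ᴺ ≤ 0.86 → 10⁻ᴺ ≤ 1.550e-05, so N ≥ 4.81.
At 4 places the error can reach 5.55 m, but 5 places keeps it to 0.555 m.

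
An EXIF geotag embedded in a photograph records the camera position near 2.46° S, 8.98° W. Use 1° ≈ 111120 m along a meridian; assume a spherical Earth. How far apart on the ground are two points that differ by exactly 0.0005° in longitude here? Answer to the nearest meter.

56 meters

At 2.46° a degree of longitude is 111120 × cos 2.46° ≈ 111018 m, so 0.0005° corresponds to 55.5088 m.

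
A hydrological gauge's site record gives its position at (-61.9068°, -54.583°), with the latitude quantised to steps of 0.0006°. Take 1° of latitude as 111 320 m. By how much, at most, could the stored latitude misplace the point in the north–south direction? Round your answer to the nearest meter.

With a 0.0006° grid the true value lies within half a step, ±0.0006°/2 = ±0.0003°, of the stored one.
Along the meridian that is 0.0003° × 111320 m/° = 33.396 m.

33 meters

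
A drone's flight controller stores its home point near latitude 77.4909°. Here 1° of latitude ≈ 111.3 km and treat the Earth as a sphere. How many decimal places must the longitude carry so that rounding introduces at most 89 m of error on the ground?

3

At 77.4909° one degree of longitude covers 111300 × cos 77.4909° ≈ 111300 × 0.2166 ≈ 24107 m.
With N decimal places the half-ulp bound is 0.5·10⁻ᴺ°, or 0.5·10⁻ᴺ × 24107 m on the ground.
Setting 12053.5 × 10⁻ᴺ ≤ 89 gives 10ᴺ ≥ 135.4, i.e. N ≥ 2.13.
N = 2 would give 121 m (too coarse); N = 3 gives 12.1 m ≤ 89 m.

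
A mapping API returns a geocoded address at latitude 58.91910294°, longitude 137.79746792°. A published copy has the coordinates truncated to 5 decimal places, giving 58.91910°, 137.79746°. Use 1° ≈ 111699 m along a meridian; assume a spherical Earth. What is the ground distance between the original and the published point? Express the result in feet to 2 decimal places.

1.85 feet

The latitude changed by +0.00000294° and the longitude by +0.00000792°.
N–S: 0.00000294° × 111699 m/° = 0.328395 m.
E–W at 58.9191°: 0.00000792° × 111699 × cos 58.9191° = 0.00000792 × 111699 × 0.5162 ≈ 0.456702 m.
Combined displacement = (0.328395² + 0.456702²)^½ ≈ 0.562512 m.
In feet: 0.562512 m ÷ 0.3048 ≈ 1.8455 ft.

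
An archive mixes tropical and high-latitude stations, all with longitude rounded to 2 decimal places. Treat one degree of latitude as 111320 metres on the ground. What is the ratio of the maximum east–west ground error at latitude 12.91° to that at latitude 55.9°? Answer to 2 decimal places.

1.74

Rounding to 2 decimal places leaves the longitude within ±0.005° of the true value.
At 12.91°: 0.005° × 111320 × cos 12.91° = 0.005 × 111320 × 0.9747 ≈ 542.53 m.
At 55.9°: 0.005° × 111320 × cos 55.9° = 0.005 × 111320 × 0.5606 ≈ 312.05 m.
Ratio: 542.53 / 312.05 = cos 12.91° / cos 55.9° ≈ 1.7386.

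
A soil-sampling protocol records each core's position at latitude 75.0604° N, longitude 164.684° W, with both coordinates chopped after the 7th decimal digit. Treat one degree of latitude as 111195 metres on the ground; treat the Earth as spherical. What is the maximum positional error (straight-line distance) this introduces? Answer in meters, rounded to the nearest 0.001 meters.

0.011 meters

Truncating at 7 decimal places can drop up to a full unit in the last place, so each coordinate may be off by as much as 1e-07°.
North–south component: 1e-07° × 111195 = 0.0111195 m.
E–W at 75.0604°: 1e-07° × 111195 × cos 75.0604° = 1e-07 × 111195 × 0.2578 ≈ 0.00286661 m.
Worst case both components are at the extreme and orthogonal: √(0.0111195² + 0.00286661²) ≈ 0.0114831 m.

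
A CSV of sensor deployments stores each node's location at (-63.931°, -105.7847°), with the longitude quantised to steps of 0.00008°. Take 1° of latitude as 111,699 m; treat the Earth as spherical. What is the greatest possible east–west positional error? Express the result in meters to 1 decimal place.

2.0 meters

With a 0.00008° grid the true value lies within half a step, ±0.00008°/2 = ±4e-05°, of the stored one.
At latitude 63.931° a degree of longitude spans 111699 m × cos 63.931° = 111699 × 0.4395 ≈ 49086.5 m.
Maximum E–W displacement: 4e-05 × 49086.5 = 1.96346 m.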